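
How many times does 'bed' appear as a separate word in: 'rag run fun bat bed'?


Scanning each word for exact match 'bed':
  Word 1: 'rag' -> no
  Word 2: 'run' -> no
  Word 3: 'fun' -> no
  Word 4: 'bat' -> no
  Word 5: 'bed' -> MATCH
Total matches: 1

1


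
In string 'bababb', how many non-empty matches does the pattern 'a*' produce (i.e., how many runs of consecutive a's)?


Pattern 'a*' matches zero or more a's. We want non-empty runs of consecutive a's.
String: 'bababb'
Walking through the string to find runs of a's:
  Run 1: positions 1-1 -> 'a'
  Run 2: positions 3-3 -> 'a'
Non-empty runs found: ['a', 'a']
Count: 2

2


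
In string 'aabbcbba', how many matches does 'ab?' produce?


Pattern 'ab?' matches 'a' optionally followed by 'b'.
String: 'aabbcbba'
Scanning left to right for 'a' then checking next char:
  Match 1: 'a' (a not followed by b)
  Match 2: 'ab' (a followed by b)
  Match 3: 'a' (a not followed by b)
Total matches: 3

3


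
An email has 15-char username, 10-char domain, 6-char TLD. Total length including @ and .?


An email address has format: username@domain.tld
Username length: 15
'@' character: 1
Domain length: 10
'.' character: 1
TLD length: 6
Total = 15 + 1 + 10 + 1 + 6 = 33

33


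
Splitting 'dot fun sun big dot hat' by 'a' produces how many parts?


Splitting by 'a' breaks the string at each occurrence of the separator.
Text: 'dot fun sun big dot hat'
Parts after split:
  Part 1: 'dot fun sun big dot h'
  Part 2: 't'
Total parts: 2

2


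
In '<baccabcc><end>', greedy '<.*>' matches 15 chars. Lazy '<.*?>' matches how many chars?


Greedy '<.*>' tries to match as MUCH as possible.
Lazy '<.*?>' tries to match as LITTLE as possible.

String: '<baccabcc><end>'
Greedy '<.*>' starts at first '<' and extends to the LAST '>': '<baccabcc><end>' (15 chars)
Lazy '<.*?>' starts at first '<' and stops at the FIRST '>': '<baccabcc>' (10 chars)

10


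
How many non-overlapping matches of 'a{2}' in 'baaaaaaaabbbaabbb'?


Pattern 'a{2}' matches exactly 2 consecutive a's (greedy, non-overlapping).
String: 'baaaaaaaabbbaabbb'
Scanning for runs of a's:
  Run at pos 1: 'aaaaaaaa' (length 8) -> 4 match(es)
  Run at pos 12: 'aa' (length 2) -> 1 match(es)
Matches found: ['aa', 'aa', 'aa', 'aa', 'aa']
Total: 5

5


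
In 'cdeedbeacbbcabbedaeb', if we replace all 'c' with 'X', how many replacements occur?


re.sub('c', 'X', text) replaces every occurrence of 'c' with 'X'.
Text: 'cdeedbeacbbcabbedaeb'
Scanning for 'c':
  pos 0: 'c' -> replacement #1
  pos 8: 'c' -> replacement #2
  pos 11: 'c' -> replacement #3
Total replacements: 3

3


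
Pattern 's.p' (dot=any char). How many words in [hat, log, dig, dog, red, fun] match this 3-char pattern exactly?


Pattern 's.p' means: starts with 's', any single char, ends with 'p'.
Checking each word (must be exactly 3 chars):
  'hat' (len=3): no
  'log' (len=3): no
  'dig' (len=3): no
  'dog' (len=3): no
  'red' (len=3): no
  'fun' (len=3): no
Matching words: []
Total: 0

0


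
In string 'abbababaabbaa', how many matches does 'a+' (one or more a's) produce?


Pattern 'a+' matches one or more consecutive a's.
String: 'abbababaabbaa'
Scanning for runs of a:
  Match 1: 'a' (length 1)
  Match 2: 'a' (length 1)
  Match 3: 'a' (length 1)
  Match 4: 'aa' (length 2)
  Match 5: 'aa' (length 2)
Total matches: 5

5


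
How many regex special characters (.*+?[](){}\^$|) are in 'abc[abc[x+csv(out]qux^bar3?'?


Regex special characters are: . * + ? [ ] ( ) { } \ ^ $ |
Scanning 'abc[abc[x+csv(out]qux^bar3?':
  pos 3: '[' -> SPECIAL
  pos 7: '[' -> SPECIAL
  pos 9: '+' -> SPECIAL
  pos 13: '(' -> SPECIAL
  pos 17: ']' -> SPECIAL
  pos 21: '^' -> SPECIAL
  pos 26: '?' -> SPECIAL
Special chars found: ['[', '[', '+', '(', ']', '^', '?']
Total: 7

7


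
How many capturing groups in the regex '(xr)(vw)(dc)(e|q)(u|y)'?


To count capturing groups, count each '(' that starts a group.
Pattern: '(xr)(vw)(dc)(e|q)(u|y)'
Walking through the pattern:
  Position 0: '(' -> group #1
  Position 4: '(' -> group #2
  Position 8: '(' -> group #3
  Position 12: '(' -> group #4
  Position 17: '(' -> group #5
Total capturing groups: 5

5


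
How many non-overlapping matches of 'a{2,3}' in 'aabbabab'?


Pattern 'a{2,3}' matches between 2 and 3 consecutive a's (greedy).
String: 'aabbabab'
Finding runs of a's and applying greedy matching:
  Run at pos 0: 'aa' (length 2)
  Run at pos 4: 'a' (length 1)
  Run at pos 6: 'a' (length 1)
Matches: ['aa']
Count: 1

1


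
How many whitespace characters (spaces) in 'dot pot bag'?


\s matches whitespace characters (spaces, tabs, etc.).
Text: 'dot pot bag'
This text has 3 words separated by spaces.
Number of spaces = number of words - 1 = 3 - 1 = 2

2


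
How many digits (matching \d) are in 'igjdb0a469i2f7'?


\d matches any digit 0-9.
Scanning 'igjdb0a469i2f7':
  pos 5: '0' -> DIGIT
  pos 7: '4' -> DIGIT
  pos 8: '6' -> DIGIT
  pos 9: '9' -> DIGIT
  pos 11: '2' -> DIGIT
  pos 13: '7' -> DIGIT
Digits found: ['0', '4', '6', '9', '2', '7']
Total: 6

6


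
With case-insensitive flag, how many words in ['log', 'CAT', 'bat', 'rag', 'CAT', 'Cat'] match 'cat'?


Case-insensitive matching: compare each word's lowercase form to 'cat'.
  'log' -> lower='log' -> no
  'CAT' -> lower='cat' -> MATCH
  'bat' -> lower='bat' -> no
  'rag' -> lower='rag' -> no
  'CAT' -> lower='cat' -> MATCH
  'Cat' -> lower='cat' -> MATCH
Matches: ['CAT', 'CAT', 'Cat']
Count: 3

3


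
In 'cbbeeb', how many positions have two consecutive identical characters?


Looking for consecutive identical characters in 'cbbeeb':
  pos 0-1: 'c' vs 'b' -> different
  pos 1-2: 'b' vs 'b' -> MATCH ('bb')
  pos 2-3: 'b' vs 'e' -> different
  pos 3-4: 'e' vs 'e' -> MATCH ('ee')
  pos 4-5: 'e' vs 'b' -> different
Consecutive identical pairs: ['bb', 'ee']
Count: 2

2


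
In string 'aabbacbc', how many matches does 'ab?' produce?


Pattern 'ab?' matches 'a' optionally followed by 'b'.
String: 'aabbacbc'
Scanning left to right for 'a' then checking next char:
  Match 1: 'a' (a not followed by b)
  Match 2: 'ab' (a followed by b)
  Match 3: 'a' (a not followed by b)
Total matches: 3

3


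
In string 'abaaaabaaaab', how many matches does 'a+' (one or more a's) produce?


Pattern 'a+' matches one or more consecutive a's.
String: 'abaaaabaaaab'
Scanning for runs of a:
  Match 1: 'a' (length 1)
  Match 2: 'aaaa' (length 4)
  Match 3: 'aaaa' (length 4)
Total matches: 3

3


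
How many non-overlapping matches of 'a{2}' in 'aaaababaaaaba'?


Pattern 'a{2}' matches exactly 2 consecutive a's (greedy, non-overlapping).
String: 'aaaababaaaaba'
Scanning for runs of a's:
  Run at pos 0: 'aaaa' (length 4) -> 2 match(es)
  Run at pos 5: 'a' (length 1) -> 0 match(es)
  Run at pos 7: 'aaaa' (length 4) -> 2 match(es)
  Run at pos 12: 'a' (length 1) -> 0 match(es)
Matches found: ['aa', 'aa', 'aa', 'aa']
Total: 4

4


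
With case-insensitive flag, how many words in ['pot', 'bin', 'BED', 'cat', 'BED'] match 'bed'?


Case-insensitive matching: compare each word's lowercase form to 'bed'.
  'pot' -> lower='pot' -> no
  'bin' -> lower='bin' -> no
  'BED' -> lower='bed' -> MATCH
  'cat' -> lower='cat' -> no
  'BED' -> lower='bed' -> MATCH
Matches: ['BED', 'BED']
Count: 2

2


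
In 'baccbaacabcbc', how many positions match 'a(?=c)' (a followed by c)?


Lookahead 'a(?=c)' matches 'a' only when followed by 'c'.
String: 'baccbaacabcbc'
Checking each position where char is 'a':
  pos 1: 'a' -> MATCH (next='c')
  pos 5: 'a' -> no (next='a')
  pos 6: 'a' -> MATCH (next='c')
  pos 8: 'a' -> no (next='b')
Matching positions: [1, 6]
Count: 2

2


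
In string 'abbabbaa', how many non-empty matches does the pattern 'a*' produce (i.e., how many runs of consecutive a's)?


Pattern 'a*' matches zero or more a's. We want non-empty runs of consecutive a's.
String: 'abbabbaa'
Walking through the string to find runs of a's:
  Run 1: positions 0-0 -> 'a'
  Run 2: positions 3-3 -> 'a'
  Run 3: positions 6-7 -> 'aa'
Non-empty runs found: ['a', 'a', 'aa']
Count: 3

3


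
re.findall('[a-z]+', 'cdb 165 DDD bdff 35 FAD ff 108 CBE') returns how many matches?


Pattern '[a-z]+' finds one or more lowercase letters.
Text: 'cdb 165 DDD bdff 35 FAD ff 108 CBE'
Scanning for matches:
  Match 1: 'cdb'
  Match 2: 'bdff'
  Match 3: 'ff'
Total matches: 3

3


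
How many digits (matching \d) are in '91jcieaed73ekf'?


\d matches any digit 0-9.
Scanning '91jcieaed73ekf':
  pos 0: '9' -> DIGIT
  pos 1: '1' -> DIGIT
  pos 9: '7' -> DIGIT
  pos 10: '3' -> DIGIT
Digits found: ['9', '1', '7', '3']
Total: 4

4


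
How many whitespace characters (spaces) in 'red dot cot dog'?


\s matches whitespace characters (spaces, tabs, etc.).
Text: 'red dot cot dog'
This text has 4 words separated by spaces.
Number of spaces = number of words - 1 = 4 - 1 = 3

3


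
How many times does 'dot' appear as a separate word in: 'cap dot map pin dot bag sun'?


Scanning each word for exact match 'dot':
  Word 1: 'cap' -> no
  Word 2: 'dot' -> MATCH
  Word 3: 'map' -> no
  Word 4: 'pin' -> no
  Word 5: 'dot' -> MATCH
  Word 6: 'bag' -> no
  Word 7: 'sun' -> no
Total matches: 2

2


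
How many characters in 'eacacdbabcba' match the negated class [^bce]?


Negated class [^bce] matches any char NOT in {b, c, e}
Scanning 'eacacdbabcba':
  pos 0: 'e' -> no (excluded)
  pos 1: 'a' -> MATCH
  pos 2: 'c' -> no (excluded)
  pos 3: 'a' -> MATCH
  pos 4: 'c' -> no (excluded)
  pos 5: 'd' -> MATCH
  pos 6: 'b' -> no (excluded)
  pos 7: 'a' -> MATCH
  pos 8: 'b' -> no (excluded)
  pos 9: 'c' -> no (excluded)
  pos 10: 'b' -> no (excluded)
  pos 11: 'a' -> MATCH
Total matches: 5

5


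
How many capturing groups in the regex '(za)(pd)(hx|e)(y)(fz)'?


To count capturing groups, count each '(' that starts a group.
Pattern: '(za)(pd)(hx|e)(y)(fz)'
Walking through the pattern:
  Position 0: '(' -> group #1
  Position 4: '(' -> group #2
  Position 8: '(' -> group #3
  Position 14: '(' -> group #4
  Position 17: '(' -> group #5
Total capturing groups: 5

5


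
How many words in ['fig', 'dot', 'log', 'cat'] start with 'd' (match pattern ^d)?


Pattern ^d anchors to start of word. Check which words begin with 'd':
  'fig' -> no
  'dot' -> MATCH (starts with 'd')
  'log' -> no
  'cat' -> no
Matching words: ['dot']
Count: 1

1


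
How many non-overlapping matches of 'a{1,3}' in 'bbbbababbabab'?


Pattern 'a{1,3}' matches between 1 and 3 consecutive a's (greedy).
String: 'bbbbababbabab'
Finding runs of a's and applying greedy matching:
  Run at pos 4: 'a' (length 1)
  Run at pos 6: 'a' (length 1)
  Run at pos 9: 'a' (length 1)
  Run at pos 11: 'a' (length 1)
Matches: ['a', 'a', 'a', 'a']
Count: 4

4


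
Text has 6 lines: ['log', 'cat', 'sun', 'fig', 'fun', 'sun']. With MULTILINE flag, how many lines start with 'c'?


With MULTILINE flag, ^ matches the start of each line.
Lines: ['log', 'cat', 'sun', 'fig', 'fun', 'sun']
Checking which lines start with 'c':
  Line 1: 'log' -> no
  Line 2: 'cat' -> MATCH
  Line 3: 'sun' -> no
  Line 4: 'fig' -> no
  Line 5: 'fun' -> no
  Line 6: 'sun' -> no
Matching lines: ['cat']
Count: 1

1


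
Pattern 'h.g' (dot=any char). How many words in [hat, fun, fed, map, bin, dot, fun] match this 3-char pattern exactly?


Pattern 'h.g' means: starts with 'h', any single char, ends with 'g'.
Checking each word (must be exactly 3 chars):
  'hat' (len=3): no
  'fun' (len=3): no
  'fed' (len=3): no
  'map' (len=3): no
  'bin' (len=3): no
  'dot' (len=3): no
  'fun' (len=3): no
Matching words: []
Total: 0

0


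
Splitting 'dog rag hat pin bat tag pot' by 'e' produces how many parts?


Splitting by 'e' breaks the string at each occurrence of the separator.
Text: 'dog rag hat pin bat tag pot'
Parts after split:
  Part 1: 'dog rag hat pin bat tag pot'
Total parts: 1

1


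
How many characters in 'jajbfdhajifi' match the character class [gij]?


Character class [gij] matches any of: {g, i, j}
Scanning string 'jajbfdhajifi' character by character:
  pos 0: 'j' -> MATCH
  pos 1: 'a' -> no
  pos 2: 'j' -> MATCH
  pos 3: 'b' -> no
  pos 4: 'f' -> no
  pos 5: 'd' -> no
  pos 6: 'h' -> no
  pos 7: 'a' -> no
  pos 8: 'j' -> MATCH
  pos 9: 'i' -> MATCH
  pos 10: 'f' -> no
  pos 11: 'i' -> MATCH
Total matches: 5

5


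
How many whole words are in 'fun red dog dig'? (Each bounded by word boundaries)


Word boundaries (\b) mark the start/end of each word.
Text: 'fun red dog dig'
Splitting by whitespace:
  Word 1: 'fun'
  Word 2: 'red'
  Word 3: 'dog'
  Word 4: 'dig'
Total whole words: 4

4


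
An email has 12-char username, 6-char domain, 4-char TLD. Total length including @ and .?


An email address has format: username@domain.tld
Username length: 12
'@' character: 1
Domain length: 6
'.' character: 1
TLD length: 4
Total = 12 + 1 + 6 + 1 + 4 = 24

24


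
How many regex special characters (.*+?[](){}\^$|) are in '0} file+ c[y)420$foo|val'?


Regex special characters are: . * + ? [ ] ( ) { } \ ^ $ |
Scanning '0} file+ c[y)420$foo|val':
  pos 1: '}' -> SPECIAL
  pos 7: '+' -> SPECIAL
  pos 10: '[' -> SPECIAL
  pos 12: ')' -> SPECIAL
  pos 16: '$' -> SPECIAL
  pos 20: '|' -> SPECIAL
Special chars found: ['}', '+', '[', ')', '$', '|']
Total: 6

6


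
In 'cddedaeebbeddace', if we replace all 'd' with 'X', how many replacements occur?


re.sub('d', 'X', text) replaces every occurrence of 'd' with 'X'.
Text: 'cddedaeebbeddace'
Scanning for 'd':
  pos 1: 'd' -> replacement #1
  pos 2: 'd' -> replacement #2
  pos 4: 'd' -> replacement #3
  pos 11: 'd' -> replacement #4
  pos 12: 'd' -> replacement #5
Total replacements: 5

5


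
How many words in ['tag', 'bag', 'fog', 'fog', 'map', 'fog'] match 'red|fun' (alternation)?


Alternation 'red|fun' matches either 'red' or 'fun'.
Checking each word:
  'tag' -> no
  'bag' -> no
  'fog' -> no
  'fog' -> no
  'map' -> no
  'fog' -> no
Matches: []
Count: 0

0


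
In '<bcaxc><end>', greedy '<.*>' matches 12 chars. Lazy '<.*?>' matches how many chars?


Greedy '<.*>' tries to match as MUCH as possible.
Lazy '<.*?>' tries to match as LITTLE as possible.

String: '<bcaxc><end>'
Greedy '<.*>' starts at first '<' and extends to the LAST '>': '<bcaxc><end>' (12 chars)
Lazy '<.*?>' starts at first '<' and stops at the FIRST '>': '<bcaxc>' (7 chars)

7


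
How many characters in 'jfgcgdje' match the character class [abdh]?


Character class [abdh] matches any of: {a, b, d, h}
Scanning string 'jfgcgdje' character by character:
  pos 0: 'j' -> no
  pos 1: 'f' -> no
  pos 2: 'g' -> no
  pos 3: 'c' -> no
  pos 4: 'g' -> no
  pos 5: 'd' -> MATCH
  pos 6: 'j' -> no
  pos 7: 'e' -> no
Total matches: 1

1


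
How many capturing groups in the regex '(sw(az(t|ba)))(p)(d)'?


To count capturing groups, count each '(' that starts a group.
Pattern: '(sw(az(t|ba)))(p)(d)'
Walking through the pattern:
  Position 0: '(' -> group #1
  Position 3: '(' -> group #2
  Position 6: '(' -> group #3
  Position 14: '(' -> group #4
  Position 17: '(' -> group #5
Total capturing groups: 5

5


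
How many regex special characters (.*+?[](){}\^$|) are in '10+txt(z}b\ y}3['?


Regex special characters are: . * + ? [ ] ( ) { } \ ^ $ |
Scanning '10+txt(z}b\ y}3[':
  pos 2: '+' -> SPECIAL
  pos 6: '(' -> SPECIAL
  pos 8: '}' -> SPECIAL
  pos 10: '\' -> SPECIAL
  pos 13: '}' -> SPECIAL
  pos 15: '[' -> SPECIAL
Special chars found: ['+', '(', '}', '\\', '}', '[']
Total: 6

6


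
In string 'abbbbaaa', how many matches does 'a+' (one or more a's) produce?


Pattern 'a+' matches one or more consecutive a's.
String: 'abbbbaaa'
Scanning for runs of a:
  Match 1: 'a' (length 1)
  Match 2: 'aaa' (length 3)
Total matches: 2

2


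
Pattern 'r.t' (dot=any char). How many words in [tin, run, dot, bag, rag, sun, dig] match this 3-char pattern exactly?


Pattern 'r.t' means: starts with 'r', any single char, ends with 't'.
Checking each word (must be exactly 3 chars):
  'tin' (len=3): no
  'run' (len=3): no
  'dot' (len=3): no
  'bag' (len=3): no
  'rag' (len=3): no
  'sun' (len=3): no
  'dig' (len=3): no
Matching words: []
Total: 0

0


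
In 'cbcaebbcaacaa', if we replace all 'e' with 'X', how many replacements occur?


re.sub('e', 'X', text) replaces every occurrence of 'e' with 'X'.
Text: 'cbcaebbcaacaa'
Scanning for 'e':
  pos 4: 'e' -> replacement #1
Total replacements: 1

1


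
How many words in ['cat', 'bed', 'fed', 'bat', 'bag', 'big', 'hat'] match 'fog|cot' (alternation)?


Alternation 'fog|cot' matches either 'fog' or 'cot'.
Checking each word:
  'cat' -> no
  'bed' -> no
  'fed' -> no
  'bat' -> no
  'bag' -> no
  'big' -> no
  'hat' -> no
Matches: []
Count: 0

0


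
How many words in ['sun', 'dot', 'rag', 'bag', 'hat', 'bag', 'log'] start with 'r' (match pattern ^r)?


Pattern ^r anchors to start of word. Check which words begin with 'r':
  'sun' -> no
  'dot' -> no
  'rag' -> MATCH (starts with 'r')
  'bag' -> no
  'hat' -> no
  'bag' -> no
  'log' -> no
Matching words: ['rag']
Count: 1

1


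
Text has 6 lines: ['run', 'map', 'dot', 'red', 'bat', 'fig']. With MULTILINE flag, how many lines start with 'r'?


With MULTILINE flag, ^ matches the start of each line.
Lines: ['run', 'map', 'dot', 'red', 'bat', 'fig']
Checking which lines start with 'r':
  Line 1: 'run' -> MATCH
  Line 2: 'map' -> no
  Line 3: 'dot' -> no
  Line 4: 'red' -> MATCH
  Line 5: 'bat' -> no
  Line 6: 'fig' -> no
Matching lines: ['run', 'red']
Count: 2

2


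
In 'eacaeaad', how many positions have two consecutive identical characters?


Looking for consecutive identical characters in 'eacaeaad':
  pos 0-1: 'e' vs 'a' -> different
  pos 1-2: 'a' vs 'c' -> different
  pos 2-3: 'c' vs 'a' -> different
  pos 3-4: 'a' vs 'e' -> different
  pos 4-5: 'e' vs 'a' -> different
  pos 5-6: 'a' vs 'a' -> MATCH ('aa')
  pos 6-7: 'a' vs 'd' -> different
Consecutive identical pairs: ['aa']
Count: 1

1


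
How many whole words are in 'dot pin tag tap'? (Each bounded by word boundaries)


Word boundaries (\b) mark the start/end of each word.
Text: 'dot pin tag tap'
Splitting by whitespace:
  Word 1: 'dot'
  Word 2: 'pin'
  Word 3: 'tag'
  Word 4: 'tap'
Total whole words: 4

4


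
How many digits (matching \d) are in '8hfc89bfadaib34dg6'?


\d matches any digit 0-9.
Scanning '8hfc89bfadaib34dg6':
  pos 0: '8' -> DIGIT
  pos 4: '8' -> DIGIT
  pos 5: '9' -> DIGIT
  pos 13: '3' -> DIGIT
  pos 14: '4' -> DIGIT
  pos 17: '6' -> DIGIT
Digits found: ['8', '8', '9', '3', '4', '6']
Total: 6

6


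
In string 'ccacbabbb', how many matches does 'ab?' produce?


Pattern 'ab?' matches 'a' optionally followed by 'b'.
String: 'ccacbabbb'
Scanning left to right for 'a' then checking next char:
  Match 1: 'a' (a not followed by b)
  Match 2: 'ab' (a followed by b)
Total matches: 2

2


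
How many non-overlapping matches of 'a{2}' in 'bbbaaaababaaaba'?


Pattern 'a{2}' matches exactly 2 consecutive a's (greedy, non-overlapping).
String: 'bbbaaaababaaaba'
Scanning for runs of a's:
  Run at pos 3: 'aaaa' (length 4) -> 2 match(es)
  Run at pos 8: 'a' (length 1) -> 0 match(es)
  Run at pos 10: 'aaa' (length 3) -> 1 match(es)
  Run at pos 14: 'a' (length 1) -> 0 match(es)
Matches found: ['aa', 'aa', 'aa']
Total: 3

3


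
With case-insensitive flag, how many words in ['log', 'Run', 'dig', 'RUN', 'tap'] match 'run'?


Case-insensitive matching: compare each word's lowercase form to 'run'.
  'log' -> lower='log' -> no
  'Run' -> lower='run' -> MATCH
  'dig' -> lower='dig' -> no
  'RUN' -> lower='run' -> MATCH
  'tap' -> lower='tap' -> no
Matches: ['Run', 'RUN']
Count: 2

2


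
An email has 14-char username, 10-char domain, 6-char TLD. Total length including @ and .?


An email address has format: username@domain.tld
Username length: 14
'@' character: 1
Domain length: 10
'.' character: 1
TLD length: 6
Total = 14 + 1 + 10 + 1 + 6 = 32

32


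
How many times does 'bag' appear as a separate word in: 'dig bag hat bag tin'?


Scanning each word for exact match 'bag':
  Word 1: 'dig' -> no
  Word 2: 'bag' -> MATCH
  Word 3: 'hat' -> no
  Word 4: 'bag' -> MATCH
  Word 5: 'tin' -> no
Total matches: 2

2


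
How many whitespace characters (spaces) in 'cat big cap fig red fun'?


\s matches whitespace characters (spaces, tabs, etc.).
Text: 'cat big cap fig red fun'
This text has 6 words separated by spaces.
Number of spaces = number of words - 1 = 6 - 1 = 5

5


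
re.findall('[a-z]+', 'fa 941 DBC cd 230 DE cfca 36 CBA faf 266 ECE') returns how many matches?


Pattern '[a-z]+' finds one or more lowercase letters.
Text: 'fa 941 DBC cd 230 DE cfca 36 CBA faf 266 ECE'
Scanning for matches:
  Match 1: 'fa'
  Match 2: 'cd'
  Match 3: 'cfca'
  Match 4: 'faf'
Total matches: 4

4


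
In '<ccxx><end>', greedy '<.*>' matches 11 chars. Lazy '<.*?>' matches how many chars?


Greedy '<.*>' tries to match as MUCH as possible.
Lazy '<.*?>' tries to match as LITTLE as possible.

String: '<ccxx><end>'
Greedy '<.*>' starts at first '<' and extends to the LAST '>': '<ccxx><end>' (11 chars)
Lazy '<.*?>' starts at first '<' and stops at the FIRST '>': '<ccxx>' (6 chars)

6


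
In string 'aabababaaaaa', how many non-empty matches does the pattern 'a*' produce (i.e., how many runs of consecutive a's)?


Pattern 'a*' matches zero or more a's. We want non-empty runs of consecutive a's.
String: 'aabababaaaaa'
Walking through the string to find runs of a's:
  Run 1: positions 0-1 -> 'aa'
  Run 2: positions 3-3 -> 'a'
  Run 3: positions 5-5 -> 'a'
  Run 4: positions 7-11 -> 'aaaaa'
Non-empty runs found: ['aa', 'a', 'a', 'aaaaa']
Count: 4

4


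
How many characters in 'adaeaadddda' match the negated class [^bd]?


Negated class [^bd] matches any char NOT in {b, d}
Scanning 'adaeaadddda':
  pos 0: 'a' -> MATCH
  pos 1: 'd' -> no (excluded)
  pos 2: 'a' -> MATCH
  pos 3: 'e' -> MATCH
  pos 4: 'a' -> MATCH
  pos 5: 'a' -> MATCH
  pos 6: 'd' -> no (excluded)
  pos 7: 'd' -> no (excluded)
  pos 8: 'd' -> no (excluded)
  pos 9: 'd' -> no (excluded)
  pos 10: 'a' -> MATCH
Total matches: 6

6


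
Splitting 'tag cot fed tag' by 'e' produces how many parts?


Splitting by 'e' breaks the string at each occurrence of the separator.
Text: 'tag cot fed tag'
Parts after split:
  Part 1: 'tag cot f'
  Part 2: 'd tag'
Total parts: 2

2


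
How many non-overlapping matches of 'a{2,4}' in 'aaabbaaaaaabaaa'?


Pattern 'a{2,4}' matches between 2 and 4 consecutive a's (greedy).
String: 'aaabbaaaaaabaaa'
Finding runs of a's and applying greedy matching:
  Run at pos 0: 'aaa' (length 3)
  Run at pos 5: 'aaaaaa' (length 6)
  Run at pos 12: 'aaa' (length 3)
Matches: ['aaa', 'aaaa', 'aa', 'aaa']
Count: 4

4


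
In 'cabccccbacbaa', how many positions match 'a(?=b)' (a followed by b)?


Lookahead 'a(?=b)' matches 'a' only when followed by 'b'.
String: 'cabccccbacbaa'
Checking each position where char is 'a':
  pos 1: 'a' -> MATCH (next='b')
  pos 8: 'a' -> no (next='c')
  pos 11: 'a' -> no (next='a')
Matching positions: [1]
Count: 1

1


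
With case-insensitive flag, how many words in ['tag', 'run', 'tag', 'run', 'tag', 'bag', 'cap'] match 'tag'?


Case-insensitive matching: compare each word's lowercase form to 'tag'.
  'tag' -> lower='tag' -> MATCH
  'run' -> lower='run' -> no
  'tag' -> lower='tag' -> MATCH
  'run' -> lower='run' -> no
  'tag' -> lower='tag' -> MATCH
  'bag' -> lower='bag' -> no
  'cap' -> lower='cap' -> no
Matches: ['tag', 'tag', 'tag']
Count: 3

3


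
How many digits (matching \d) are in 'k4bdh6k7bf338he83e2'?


\d matches any digit 0-9.
Scanning 'k4bdh6k7bf338he83e2':
  pos 1: '4' -> DIGIT
  pos 5: '6' -> DIGIT
  pos 7: '7' -> DIGIT
  pos 10: '3' -> DIGIT
  pos 11: '3' -> DIGIT
  pos 12: '8' -> DIGIT
  pos 15: '8' -> DIGIT
  pos 16: '3' -> DIGIT
  pos 18: '2' -> DIGIT
Digits found: ['4', '6', '7', '3', '3', '8', '8', '3', '2']
Total: 9

9


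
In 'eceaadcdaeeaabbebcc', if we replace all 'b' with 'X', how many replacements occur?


re.sub('b', 'X', text) replaces every occurrence of 'b' with 'X'.
Text: 'eceaadcdaeeaabbebcc'
Scanning for 'b':
  pos 13: 'b' -> replacement #1
  pos 14: 'b' -> replacement #2
  pos 16: 'b' -> replacement #3
Total replacements: 3

3


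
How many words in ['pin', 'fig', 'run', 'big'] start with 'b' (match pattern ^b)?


Pattern ^b anchors to start of word. Check which words begin with 'b':
  'pin' -> no
  'fig' -> no
  'run' -> no
  'big' -> MATCH (starts with 'b')
Matching words: ['big']
Count: 1

1


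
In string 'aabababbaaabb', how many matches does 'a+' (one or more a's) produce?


Pattern 'a+' matches one or more consecutive a's.
String: 'aabababbaaabb'
Scanning for runs of a:
  Match 1: 'aa' (length 2)
  Match 2: 'a' (length 1)
  Match 3: 'a' (length 1)
  Match 4: 'aaa' (length 3)
Total matches: 4

4


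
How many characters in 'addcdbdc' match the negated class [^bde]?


Negated class [^bde] matches any char NOT in {b, d, e}
Scanning 'addcdbdc':
  pos 0: 'a' -> MATCH
  pos 1: 'd' -> no (excluded)
  pos 2: 'd' -> no (excluded)
  pos 3: 'c' -> MATCH
  pos 4: 'd' -> no (excluded)
  pos 5: 'b' -> no (excluded)
  pos 6: 'd' -> no (excluded)
  pos 7: 'c' -> MATCH
Total matches: 3

3


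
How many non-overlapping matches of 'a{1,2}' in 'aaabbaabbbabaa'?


Pattern 'a{1,2}' matches between 1 and 2 consecutive a's (greedy).
String: 'aaabbaabbbabaa'
Finding runs of a's and applying greedy matching:
  Run at pos 0: 'aaa' (length 3)
  Run at pos 5: 'aa' (length 2)
  Run at pos 10: 'a' (length 1)
  Run at pos 12: 'aa' (length 2)
Matches: ['aa', 'a', 'aa', 'a', 'aa']
Count: 5

5


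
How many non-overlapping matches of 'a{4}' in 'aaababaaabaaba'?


Pattern 'a{4}' matches exactly 4 consecutive a's (greedy, non-overlapping).
String: 'aaababaaabaaba'
Scanning for runs of a's:
  Run at pos 0: 'aaa' (length 3) -> 0 match(es)
  Run at pos 4: 'a' (length 1) -> 0 match(es)
  Run at pos 6: 'aaa' (length 3) -> 0 match(es)
  Run at pos 10: 'aa' (length 2) -> 0 match(es)
  Run at pos 13: 'a' (length 1) -> 0 match(es)
Matches found: []
Total: 0

0


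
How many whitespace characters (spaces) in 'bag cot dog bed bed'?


\s matches whitespace characters (spaces, tabs, etc.).
Text: 'bag cot dog bed bed'
This text has 5 words separated by spaces.
Number of spaces = number of words - 1 = 5 - 1 = 4

4


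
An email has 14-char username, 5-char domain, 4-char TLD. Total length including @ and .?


An email address has format: username@domain.tld
Username length: 14
'@' character: 1
Domain length: 5
'.' character: 1
TLD length: 4
Total = 14 + 1 + 5 + 1 + 4 = 25

25


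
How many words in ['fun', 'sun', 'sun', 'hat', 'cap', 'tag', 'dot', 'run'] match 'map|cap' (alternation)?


Alternation 'map|cap' matches either 'map' or 'cap'.
Checking each word:
  'fun' -> no
  'sun' -> no
  'sun' -> no
  'hat' -> no
  'cap' -> MATCH
  'tag' -> no
  'dot' -> no
  'run' -> no
Matches: ['cap']
Count: 1

1


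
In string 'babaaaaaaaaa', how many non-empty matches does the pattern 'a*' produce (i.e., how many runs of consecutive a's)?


Pattern 'a*' matches zero or more a's. We want non-empty runs of consecutive a's.
String: 'babaaaaaaaaa'
Walking through the string to find runs of a's:
  Run 1: positions 1-1 -> 'a'
  Run 2: positions 3-11 -> 'aaaaaaaaa'
Non-empty runs found: ['a', 'aaaaaaaaa']
Count: 2

2


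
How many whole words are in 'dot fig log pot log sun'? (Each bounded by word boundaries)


Word boundaries (\b) mark the start/end of each word.
Text: 'dot fig log pot log sun'
Splitting by whitespace:
  Word 1: 'dot'
  Word 2: 'fig'
  Word 3: 'log'
  Word 4: 'pot'
  Word 5: 'log'
  Word 6: 'sun'
Total whole words: 6

6


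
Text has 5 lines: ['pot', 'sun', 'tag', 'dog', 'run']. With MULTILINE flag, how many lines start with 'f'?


With MULTILINE flag, ^ matches the start of each line.
Lines: ['pot', 'sun', 'tag', 'dog', 'run']
Checking which lines start with 'f':
  Line 1: 'pot' -> no
  Line 2: 'sun' -> no
  Line 3: 'tag' -> no
  Line 4: 'dog' -> no
  Line 5: 'run' -> no
Matching lines: []
Count: 0

0


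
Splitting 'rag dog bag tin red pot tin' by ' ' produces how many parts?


Splitting by ' ' breaks the string at each occurrence of the separator.
Text: 'rag dog bag tin red pot tin'
Parts after split:
  Part 1: 'rag'
  Part 2: 'dog'
  Part 3: 'bag'
  Part 4: 'tin'
  Part 5: 'red'
  Part 6: 'pot'
  Part 7: 'tin'
Total parts: 7

7


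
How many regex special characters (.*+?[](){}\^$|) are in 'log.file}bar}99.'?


Regex special characters are: . * + ? [ ] ( ) { } \ ^ $ |
Scanning 'log.file}bar}99.':
  pos 3: '.' -> SPECIAL
  pos 8: '}' -> SPECIAL
  pos 12: '}' -> SPECIAL
  pos 15: '.' -> SPECIAL
Special chars found: ['.', '}', '}', '.']
Total: 4

4


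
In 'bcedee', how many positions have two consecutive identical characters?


Looking for consecutive identical characters in 'bcedee':
  pos 0-1: 'b' vs 'c' -> different
  pos 1-2: 'c' vs 'e' -> different
  pos 2-3: 'e' vs 'd' -> different
  pos 3-4: 'd' vs 'e' -> different
  pos 4-5: 'e' vs 'e' -> MATCH ('ee')
Consecutive identical pairs: ['ee']
Count: 1

1


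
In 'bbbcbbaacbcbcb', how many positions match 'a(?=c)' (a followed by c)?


Lookahead 'a(?=c)' matches 'a' only when followed by 'c'.
String: 'bbbcbbaacbcbcb'
Checking each position where char is 'a':
  pos 6: 'a' -> no (next='a')
  pos 7: 'a' -> MATCH (next='c')
Matching positions: [7]
Count: 1

1


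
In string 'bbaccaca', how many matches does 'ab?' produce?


Pattern 'ab?' matches 'a' optionally followed by 'b'.
String: 'bbaccaca'
Scanning left to right for 'a' then checking next char:
  Match 1: 'a' (a not followed by b)
  Match 2: 'a' (a not followed by b)
  Match 3: 'a' (a not followed by b)
Total matches: 3

3


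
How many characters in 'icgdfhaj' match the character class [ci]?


Character class [ci] matches any of: {c, i}
Scanning string 'icgdfhaj' character by character:
  pos 0: 'i' -> MATCH
  pos 1: 'c' -> MATCH
  pos 2: 'g' -> no
  pos 3: 'd' -> no
  pos 4: 'f' -> no
  pos 5: 'h' -> no
  pos 6: 'a' -> no
  pos 7: 'j' -> no
Total matches: 2

2


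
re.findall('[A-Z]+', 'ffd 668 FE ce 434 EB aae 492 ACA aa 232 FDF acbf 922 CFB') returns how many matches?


Pattern '[A-Z]+' finds one or more uppercase letters.
Text: 'ffd 668 FE ce 434 EB aae 492 ACA aa 232 FDF acbf 922 CFB'
Scanning for matches:
  Match 1: 'FE'
  Match 2: 'EB'
  Match 3: 'ACA'
  Match 4: 'FDF'
  Match 5: 'CFB'
Total matches: 5

5


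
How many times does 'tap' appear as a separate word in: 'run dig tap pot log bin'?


Scanning each word for exact match 'tap':
  Word 1: 'run' -> no
  Word 2: 'dig' -> no
  Word 3: 'tap' -> MATCH
  Word 4: 'pot' -> no
  Word 5: 'log' -> no
  Word 6: 'bin' -> no
Total matches: 1

1


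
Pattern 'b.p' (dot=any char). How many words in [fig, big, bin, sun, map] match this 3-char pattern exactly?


Pattern 'b.p' means: starts with 'b', any single char, ends with 'p'.
Checking each word (must be exactly 3 chars):
  'fig' (len=3): no
  'big' (len=3): no
  'bin' (len=3): no
  'sun' (len=3): no
  'map' (len=3): no
Matching words: []
Total: 0

0


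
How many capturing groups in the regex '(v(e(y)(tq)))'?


To count capturing groups, count each '(' that starts a group.
Pattern: '(v(e(y)(tq)))'
Walking through the pattern:
  Position 0: '(' -> group #1
  Position 2: '(' -> group #2
  Position 4: '(' -> group #3
  Position 7: '(' -> group #4
Total capturing groups: 4

4


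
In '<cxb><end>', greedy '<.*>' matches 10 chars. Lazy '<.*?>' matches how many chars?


Greedy '<.*>' tries to match as MUCH as possible.
Lazy '<.*?>' tries to match as LITTLE as possible.

String: '<cxb><end>'
Greedy '<.*>' starts at first '<' and extends to the LAST '>': '<cxb><end>' (10 chars)
Lazy '<.*?>' starts at first '<' and stops at the FIRST '>': '<cxb>' (5 chars)

5


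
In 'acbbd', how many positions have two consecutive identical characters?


Looking for consecutive identical characters in 'acbbd':
  pos 0-1: 'a' vs 'c' -> different
  pos 1-2: 'c' vs 'b' -> different
  pos 2-3: 'b' vs 'b' -> MATCH ('bb')
  pos 3-4: 'b' vs 'd' -> different
Consecutive identical pairs: ['bb']
Count: 1

1


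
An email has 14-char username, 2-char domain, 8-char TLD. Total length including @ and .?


An email address has format: username@domain.tld
Username length: 14
'@' character: 1
Domain length: 2
'.' character: 1
TLD length: 8
Total = 14 + 1 + 2 + 1 + 8 = 26

26


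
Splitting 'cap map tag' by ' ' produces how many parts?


Splitting by ' ' breaks the string at each occurrence of the separator.
Text: 'cap map tag'
Parts after split:
  Part 1: 'cap'
  Part 2: 'map'
  Part 3: 'tag'
Total parts: 3

3


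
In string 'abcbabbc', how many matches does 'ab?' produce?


Pattern 'ab?' matches 'a' optionally followed by 'b'.
String: 'abcbabbc'
Scanning left to right for 'a' then checking next char:
  Match 1: 'ab' (a followed by b)
  Match 2: 'ab' (a followed by b)
Total matches: 2

2


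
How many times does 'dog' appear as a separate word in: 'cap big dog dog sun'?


Scanning each word for exact match 'dog':
  Word 1: 'cap' -> no
  Word 2: 'big' -> no
  Word 3: 'dog' -> MATCH
  Word 4: 'dog' -> MATCH
  Word 5: 'sun' -> no
Total matches: 2

2


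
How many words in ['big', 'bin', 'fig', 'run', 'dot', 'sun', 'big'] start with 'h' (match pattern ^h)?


Pattern ^h anchors to start of word. Check which words begin with 'h':
  'big' -> no
  'bin' -> no
  'fig' -> no
  'run' -> no
  'dot' -> no
  'sun' -> no
  'big' -> no
Matching words: []
Count: 0

0


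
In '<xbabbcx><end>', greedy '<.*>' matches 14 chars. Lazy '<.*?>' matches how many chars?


Greedy '<.*>' tries to match as MUCH as possible.
Lazy '<.*?>' tries to match as LITTLE as possible.

String: '<xbabbcx><end>'
Greedy '<.*>' starts at first '<' and extends to the LAST '>': '<xbabbcx><end>' (14 chars)
Lazy '<.*?>' starts at first '<' and stops at the FIRST '>': '<xbabbcx>' (9 chars)

9


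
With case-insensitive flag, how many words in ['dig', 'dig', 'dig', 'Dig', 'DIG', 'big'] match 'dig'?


Case-insensitive matching: compare each word's lowercase form to 'dig'.
  'dig' -> lower='dig' -> MATCH
  'dig' -> lower='dig' -> MATCH
  'dig' -> lower='dig' -> MATCH
  'Dig' -> lower='dig' -> MATCH
  'DIG' -> lower='dig' -> MATCH
  'big' -> lower='big' -> no
Matches: ['dig', 'dig', 'dig', 'Dig', 'DIG']
Count: 5

5


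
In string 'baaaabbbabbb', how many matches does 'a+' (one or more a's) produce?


Pattern 'a+' matches one or more consecutive a's.
String: 'baaaabbbabbb'
Scanning for runs of a:
  Match 1: 'aaaa' (length 4)
  Match 2: 'a' (length 1)
Total matches: 2

2


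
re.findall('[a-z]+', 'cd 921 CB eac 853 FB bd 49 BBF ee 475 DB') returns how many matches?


Pattern '[a-z]+' finds one or more lowercase letters.
Text: 'cd 921 CB eac 853 FB bd 49 BBF ee 475 DB'
Scanning for matches:
  Match 1: 'cd'
  Match 2: 'eac'
  Match 3: 'bd'
  Match 4: 'ee'
Total matches: 4

4


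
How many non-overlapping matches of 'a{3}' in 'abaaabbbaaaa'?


Pattern 'a{3}' matches exactly 3 consecutive a's (greedy, non-overlapping).
String: 'abaaabbbaaaa'
Scanning for runs of a's:
  Run at pos 0: 'a' (length 1) -> 0 match(es)
  Run at pos 2: 'aaa' (length 3) -> 1 match(es)
  Run at pos 8: 'aaaa' (length 4) -> 1 match(es)
Matches found: ['aaa', 'aaa']
Total: 2

2


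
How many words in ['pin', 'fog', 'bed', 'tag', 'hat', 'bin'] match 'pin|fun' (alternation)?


Alternation 'pin|fun' matches either 'pin' or 'fun'.
Checking each word:
  'pin' -> MATCH
  'fog' -> no
  'bed' -> no
  'tag' -> no
  'hat' -> no
  'bin' -> no
Matches: ['pin']
Count: 1

1


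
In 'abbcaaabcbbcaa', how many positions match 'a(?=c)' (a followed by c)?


Lookahead 'a(?=c)' matches 'a' only when followed by 'c'.
String: 'abbcaaabcbbcaa'
Checking each position where char is 'a':
  pos 0: 'a' -> no (next='b')
  pos 4: 'a' -> no (next='a')
  pos 5: 'a' -> no (next='a')
  pos 6: 'a' -> no (next='b')
  pos 12: 'a' -> no (next='a')
Matching positions: []
Count: 0

0


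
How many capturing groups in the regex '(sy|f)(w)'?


To count capturing groups, count each '(' that starts a group.
Pattern: '(sy|f)(w)'
Walking through the pattern:
  Position 0: '(' -> group #1
  Position 6: '(' -> group #2
Total capturing groups: 2

2


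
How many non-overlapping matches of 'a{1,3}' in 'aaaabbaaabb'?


Pattern 'a{1,3}' matches between 1 and 3 consecutive a's (greedy).
String: 'aaaabbaaabb'
Finding runs of a's and applying greedy matching:
  Run at pos 0: 'aaaa' (length 4)
  Run at pos 6: 'aaa' (length 3)
Matches: ['aaa', 'a', 'aaa']
Count: 3

3


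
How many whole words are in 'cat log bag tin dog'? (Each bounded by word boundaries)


Word boundaries (\b) mark the start/end of each word.
Text: 'cat log bag tin dog'
Splitting by whitespace:
  Word 1: 'cat'
  Word 2: 'log'
  Word 3: 'bag'
  Word 4: 'tin'
  Word 5: 'dog'
Total whole words: 5

5


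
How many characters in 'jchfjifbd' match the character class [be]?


Character class [be] matches any of: {b, e}
Scanning string 'jchfjifbd' character by character:
  pos 0: 'j' -> no
  pos 1: 'c' -> no
  pos 2: 'h' -> no
  pos 3: 'f' -> no
  pos 4: 'j' -> no
  pos 5: 'i' -> no
  pos 6: 'f' -> no
  pos 7: 'b' -> MATCH
  pos 8: 'd' -> no
Total matches: 1

1


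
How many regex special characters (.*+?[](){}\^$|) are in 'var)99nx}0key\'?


Regex special characters are: . * + ? [ ] ( ) { } \ ^ $ |
Scanning 'var)99nx}0key\':
  pos 3: ')' -> SPECIAL
  pos 8: '}' -> SPECIAL
  pos 13: '\' -> SPECIAL
Special chars found: [')', '}', '\\']
Total: 3

3


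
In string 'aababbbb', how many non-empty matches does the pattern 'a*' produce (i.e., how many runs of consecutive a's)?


Pattern 'a*' matches zero or more a's. We want non-empty runs of consecutive a's.
String: 'aababbbb'
Walking through the string to find runs of a's:
  Run 1: positions 0-1 -> 'aa'
  Run 2: positions 3-3 -> 'a'
Non-empty runs found: ['aa', 'a']
Count: 2

2


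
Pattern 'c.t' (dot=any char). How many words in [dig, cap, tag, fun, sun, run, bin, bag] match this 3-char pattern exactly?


Pattern 'c.t' means: starts with 'c', any single char, ends with 't'.
Checking each word (must be exactly 3 chars):
  'dig' (len=3): no
  'cap' (len=3): no
  'tag' (len=3): no
  'fun' (len=3): no
  'sun' (len=3): no
  'run' (len=3): no
  'bin' (len=3): no
  'bag' (len=3): no
Matching words: []
Total: 0

0


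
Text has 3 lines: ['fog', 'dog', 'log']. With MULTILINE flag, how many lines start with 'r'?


With MULTILINE flag, ^ matches the start of each line.
Lines: ['fog', 'dog', 'log']
Checking which lines start with 'r':
  Line 1: 'fog' -> no
  Line 2: 'dog' -> no
  Line 3: 'log' -> no
Matching lines: []
Count: 0

0


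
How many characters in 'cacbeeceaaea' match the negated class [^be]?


Negated class [^be] matches any char NOT in {b, e}
Scanning 'cacbeeceaaea':
  pos 0: 'c' -> MATCH
  pos 1: 'a' -> MATCH
  pos 2: 'c' -> MATCH
  pos 3: 'b' -> no (excluded)
  pos 4: 'e' -> no (excluded)
  pos 5: 'e' -> no (excluded)
  pos 6: 'c' -> MATCH
  pos 7: 'e' -> no (excluded)
  pos 8: 'a' -> MATCH
  pos 9: 'a' -> MATCH
  pos 10: 'e' -> no (excluded)
  pos 11: 'a' -> MATCH
Total matches: 7

7


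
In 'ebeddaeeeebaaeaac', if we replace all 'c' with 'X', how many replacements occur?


re.sub('c', 'X', text) replaces every occurrence of 'c' with 'X'.
Text: 'ebeddaeeeebaaeaac'
Scanning for 'c':
  pos 16: 'c' -> replacement #1
Total replacements: 1

1


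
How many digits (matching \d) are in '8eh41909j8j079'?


\d matches any digit 0-9.
Scanning '8eh41909j8j079':
  pos 0: '8' -> DIGIT
  pos 3: '4' -> DIGIT
  pos 4: '1' -> DIGIT
  pos 5: '9' -> DIGIT
  pos 6: '0' -> DIGIT
  pos 7: '9' -> DIGIT
  pos 9: '8' -> DIGIT
  pos 11: '0' -> DIGIT
  pos 12: '7' -> DIGIT
  pos 13: '9' -> DIGIT
Digits found: ['8', '4', '1', '9', '0', '9', '8', '0', '7', '9']
Total: 10

10


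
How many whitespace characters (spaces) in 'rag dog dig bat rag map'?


\s matches whitespace characters (spaces, tabs, etc.).
Text: 'rag dog dig bat rag map'
This text has 6 words separated by spaces.
Number of spaces = number of words - 1 = 6 - 1 = 5

5
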